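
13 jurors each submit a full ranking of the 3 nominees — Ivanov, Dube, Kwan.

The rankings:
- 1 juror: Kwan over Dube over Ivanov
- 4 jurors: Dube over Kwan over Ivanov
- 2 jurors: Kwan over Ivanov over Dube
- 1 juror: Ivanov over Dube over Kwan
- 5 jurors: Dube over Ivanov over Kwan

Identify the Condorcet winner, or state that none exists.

Dube

Pairwise majorities:
Ivanov–Dube: Dube 10–3.
Ivanov–Kwan: Kwan 7–6.
Dube–Kwan: Dube 10–3.
Dube beats each of Ivanov, Kwan — Dube is the Condorcet winner.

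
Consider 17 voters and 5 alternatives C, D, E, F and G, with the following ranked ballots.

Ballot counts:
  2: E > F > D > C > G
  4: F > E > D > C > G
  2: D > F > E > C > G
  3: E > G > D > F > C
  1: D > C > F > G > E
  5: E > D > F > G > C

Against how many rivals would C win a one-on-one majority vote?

C against each rival (17 voters):
C vs D: 0 for C, 17 for D — D by 17–0.
C vs E: E wins 16–1.
C–F: F 16–1.
C vs G: C wins 9–8.
C beats G; loses to D, E, F — 1 pairwise win.

1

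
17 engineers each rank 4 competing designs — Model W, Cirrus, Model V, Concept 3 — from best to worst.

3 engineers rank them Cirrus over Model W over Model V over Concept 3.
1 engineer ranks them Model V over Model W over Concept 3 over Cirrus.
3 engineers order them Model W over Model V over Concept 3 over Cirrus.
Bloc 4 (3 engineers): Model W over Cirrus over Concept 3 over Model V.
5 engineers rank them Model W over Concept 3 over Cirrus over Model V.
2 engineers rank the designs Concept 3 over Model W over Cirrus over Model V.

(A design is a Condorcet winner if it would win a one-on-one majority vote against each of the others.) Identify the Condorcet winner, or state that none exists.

Model W

Pairwise majorities:
Model W–Cirrus: Model W 14–3.
Model W vs Model V: Model W, 16–1.
Model W–Concept 3: Model W 15–2.
Cirrus vs Model V: Cirrus wins 13–4.
Cirrus vs Concept 3: Concept 3, 11–6.
Model V vs Concept 3: Concept 3, 10–7.
Model W defeats every rival head-to-head and is the Condorcet winner.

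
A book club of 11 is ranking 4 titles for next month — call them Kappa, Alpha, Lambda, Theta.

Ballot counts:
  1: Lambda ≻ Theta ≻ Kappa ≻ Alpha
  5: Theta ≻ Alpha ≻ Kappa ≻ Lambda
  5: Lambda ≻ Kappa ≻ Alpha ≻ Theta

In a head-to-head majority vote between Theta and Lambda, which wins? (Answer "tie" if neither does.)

Lambda

Ballots ranking Theta above Lambda: 5.
Ballots ranking Lambda above Theta: 11 − 5 = 6.
Lambda wins the head-to-head 6–5.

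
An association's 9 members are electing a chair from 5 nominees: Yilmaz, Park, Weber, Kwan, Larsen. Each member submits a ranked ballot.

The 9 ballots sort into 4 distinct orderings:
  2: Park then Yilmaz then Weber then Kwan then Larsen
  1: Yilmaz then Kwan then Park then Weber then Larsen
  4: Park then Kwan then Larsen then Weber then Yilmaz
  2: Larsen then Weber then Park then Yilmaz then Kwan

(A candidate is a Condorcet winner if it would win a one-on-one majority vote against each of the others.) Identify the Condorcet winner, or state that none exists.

Head-to-head results (9 voters):
Yilmaz vs Park: 1 to 8, Park.
Yilmaz vs Weber: 2+1 = 3 for Yilmaz, 6 for Weber — Weber by 6–3.
Yilmaz vs Kwan: 5 to 4, Yilmaz.
Yilmaz vs Larsen: 2+1 = 3 for Yilmaz, 6 for Larsen — Larsen by 6–3.
Park vs Weber: 7 to 2, Park.
Park vs Kwan: Park is ranked higher on 2+4+2 = 8 ballots, Kwan on 1. Park wins 8–1.
Park vs Larsen: Park preferred on 2+1+4 = 7 ballots; Park wins 7–2.
Weber vs Kwan: 4 to 5, Kwan.
Weber vs Larsen: 3 to 6, Larsen.
Kwan vs Larsen: 7 to 2, Kwan.
Park wins every pairwise contest, so Park is the Condorcet winner.

Park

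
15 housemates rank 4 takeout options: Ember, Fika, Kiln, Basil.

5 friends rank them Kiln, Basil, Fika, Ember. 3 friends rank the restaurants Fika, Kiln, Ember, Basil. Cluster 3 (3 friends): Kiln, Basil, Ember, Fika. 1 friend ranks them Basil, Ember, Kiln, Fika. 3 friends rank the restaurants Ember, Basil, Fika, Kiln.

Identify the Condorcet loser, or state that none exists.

Head-to-head results (15 friends):
Ember vs Fika: Fika, 8–7.
Ember vs Kiln: 1+3 = 4 for Ember, 11 for Kiln — Kiln by 11–4.
Ember vs Basil: Basil wins 9–6.
Fika vs Kiln: Kiln, 9–6.
Fika vs Basil: Basil, 12–3.
Kiln vs Basil: Kiln wins 11–4.
Ember loses to every other restaurant — it is the Condorcet loser.

Ember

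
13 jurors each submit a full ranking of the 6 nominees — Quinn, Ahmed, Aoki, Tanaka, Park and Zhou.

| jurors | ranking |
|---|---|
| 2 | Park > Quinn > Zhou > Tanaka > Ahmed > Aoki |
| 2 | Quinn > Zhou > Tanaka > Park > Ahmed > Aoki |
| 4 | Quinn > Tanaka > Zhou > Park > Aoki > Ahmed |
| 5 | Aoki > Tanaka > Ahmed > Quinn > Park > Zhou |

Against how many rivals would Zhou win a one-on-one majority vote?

Zhou against each rival (13 jurors):
Zhou vs Quinn: Zhou preferred on 0 ballots; Quinn wins 13–0.
Zhou vs Ahmed: Zhou is ranked higher on 2+2+4 = 8 ballots, Ahmed on 5. Zhou wins 8–5.
Zhou vs Aoki: 8 to 5, Zhou.
Zhou vs Tanaka: Tanaka, 9–4.
Zhou vs Park: Park, 7–6.
Zhou beats Ahmed, Aoki; loses to Quinn, Tanaka, Park — 2 pairwise wins.

2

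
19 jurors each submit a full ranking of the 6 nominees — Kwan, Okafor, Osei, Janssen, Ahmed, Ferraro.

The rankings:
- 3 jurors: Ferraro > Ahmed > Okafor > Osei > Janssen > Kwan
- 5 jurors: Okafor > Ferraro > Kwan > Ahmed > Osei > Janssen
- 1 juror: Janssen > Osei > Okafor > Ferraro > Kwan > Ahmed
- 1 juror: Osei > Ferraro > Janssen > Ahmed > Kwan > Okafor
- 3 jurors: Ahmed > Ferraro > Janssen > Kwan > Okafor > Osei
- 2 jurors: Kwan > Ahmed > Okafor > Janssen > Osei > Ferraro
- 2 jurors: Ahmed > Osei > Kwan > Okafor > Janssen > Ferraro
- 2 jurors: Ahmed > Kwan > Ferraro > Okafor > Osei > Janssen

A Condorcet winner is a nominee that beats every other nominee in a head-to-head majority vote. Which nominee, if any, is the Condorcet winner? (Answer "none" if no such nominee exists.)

Check each pair by majority over 19 ballots:
Kwan vs Okafor: Kwan wins 10–9.
Kwan vs Osei: Kwan wins 12–7.
Kwan vs Janssen: Kwan wins 11–8.
Kwan–Ahmed: Ahmed 11–8.
Kwan vs Ferraro: Ferraro, 13–6.
Okafor vs Osei: Okafor, 15–4.
Okafor vs Janssen: Okafor, 14–5.
Okafor vs Ahmed: Ahmed, 13–6.
Okafor vs Ferraro: Okafor wins 10–9.
Osei vs Janssen: Osei, 13–6.
Osei–Ahmed: Ahmed 17–2.
Osei vs Ferraro: Ferraro, 13–6.
Janssen–Ahmed: Ahmed 17–2.
Janssen–Ferraro: Ferraro 14–5.
Ahmed vs Ferraro: Ferraro wins 10–9.
Each nominee drops at least one matchup (Kwan loses to Ahmed; Okafor loses to Kwan; Osei loses to Kwan; Janssen loses to Kwan; Ahmed loses to Ferraro; Ferraro loses to Okafor); the cycle Kwan → Okafor → Ferraro → Kwan rules out a Condorcet winner.

none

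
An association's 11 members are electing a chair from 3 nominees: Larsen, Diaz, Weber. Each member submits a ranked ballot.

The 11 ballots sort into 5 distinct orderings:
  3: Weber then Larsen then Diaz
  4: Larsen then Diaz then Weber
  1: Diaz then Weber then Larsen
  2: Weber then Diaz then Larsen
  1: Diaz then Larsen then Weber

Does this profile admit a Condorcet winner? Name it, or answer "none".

none

Check each pair by majority over 11 ballots:
Larsen vs Diaz: 7 to 4, Larsen.
Larsen vs Weber: 4+1 = 5 for Larsen, 6 for Weber — Weber by 6–5.
Diaz vs Weber: 6 to 5, Diaz.
Every candidate loses at least once (Larsen loses to Weber; Diaz loses to Larsen; Weber loses to Diaz). The majority relation contains the cycle Larsen → Diaz → Weber → Larsen, so there is no Condorcet winner.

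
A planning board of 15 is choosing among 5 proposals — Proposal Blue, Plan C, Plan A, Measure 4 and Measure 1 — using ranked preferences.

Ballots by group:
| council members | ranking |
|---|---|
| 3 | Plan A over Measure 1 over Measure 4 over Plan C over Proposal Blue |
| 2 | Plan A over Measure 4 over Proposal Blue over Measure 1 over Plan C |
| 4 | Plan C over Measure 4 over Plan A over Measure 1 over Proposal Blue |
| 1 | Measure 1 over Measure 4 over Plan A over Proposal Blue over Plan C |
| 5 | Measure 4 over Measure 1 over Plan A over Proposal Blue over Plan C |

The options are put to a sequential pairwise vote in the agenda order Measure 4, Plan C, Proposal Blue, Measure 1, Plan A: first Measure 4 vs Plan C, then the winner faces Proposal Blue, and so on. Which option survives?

Round 1: Measure 4 vs Plan C — 11–4, Measure 4 advances.
Round 2: Measure 4 vs Proposal Blue — 15–0, Measure 4 advances.
Round 3: Measure 4 vs Measure 1 — 11–4, Measure 4 advances.
Round 4: Measure 4 vs Plan A — 10–5, Measure 4 advances.
Measure 4 survives the agenda.

Measure 4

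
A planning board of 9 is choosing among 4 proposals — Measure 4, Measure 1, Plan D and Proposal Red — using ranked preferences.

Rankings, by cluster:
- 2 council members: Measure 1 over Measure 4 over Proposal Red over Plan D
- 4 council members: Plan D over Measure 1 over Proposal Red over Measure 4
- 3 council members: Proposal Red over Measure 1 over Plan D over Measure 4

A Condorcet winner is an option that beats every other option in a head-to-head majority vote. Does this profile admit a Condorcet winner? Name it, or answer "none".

Measure 1

Pairwise majorities:
Measure 4 vs Measure 1: Measure 1, 9–0.
Measure 4 vs Plan D: Plan D, 7–2.
Measure 4 vs Proposal Red: Proposal Red wins 7–2.
Measure 1–Plan D: Measure 1 5–4.
Measure 1 vs Proposal Red: Measure 1 wins 6–3.
Plan D–Proposal Red: Proposal Red 5–4.
Measure 1 wins every pairwise contest, so Measure 1 is the Condorcet winner.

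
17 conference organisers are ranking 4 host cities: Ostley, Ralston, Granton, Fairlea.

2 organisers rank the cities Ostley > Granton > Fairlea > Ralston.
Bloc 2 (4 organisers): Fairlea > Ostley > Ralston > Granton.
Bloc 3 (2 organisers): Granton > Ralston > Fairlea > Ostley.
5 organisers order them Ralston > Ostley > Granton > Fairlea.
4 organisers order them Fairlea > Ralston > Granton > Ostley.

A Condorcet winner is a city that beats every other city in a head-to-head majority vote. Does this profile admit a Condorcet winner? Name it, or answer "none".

none

Head-to-head results (17 organisers):
Ostley–Ralston: Ralston 11–6.
Ostley vs Granton: Ostley, 11–6.
Ostley–Fairlea: Fairlea 10–7.
Ralston vs Granton: Ralston, 13–4.
Ralston–Fairlea: Fairlea 10–7.
Granton vs Fairlea: Granton wins 9–8.
Every city loses at least once (Ostley loses to Ralston; Ralston loses to Fairlea; Granton loses to Ostley; Fairlea loses to Granton). The majority relation contains the cycle Ostley → Granton → Fairlea → Ostley, so there is no Condorcet winner.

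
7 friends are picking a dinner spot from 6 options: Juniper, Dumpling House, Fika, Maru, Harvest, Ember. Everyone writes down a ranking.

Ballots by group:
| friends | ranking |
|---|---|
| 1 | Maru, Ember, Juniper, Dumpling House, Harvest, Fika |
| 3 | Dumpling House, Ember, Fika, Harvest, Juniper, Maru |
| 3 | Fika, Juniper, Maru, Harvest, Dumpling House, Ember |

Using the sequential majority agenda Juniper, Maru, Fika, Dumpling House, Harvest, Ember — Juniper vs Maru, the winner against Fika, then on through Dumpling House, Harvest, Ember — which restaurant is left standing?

Dumpling House

Round 1: Juniper vs Maru — 6–1, Juniper advances.
Round 2: Juniper vs Fika — 1–6, Fika advances.
Round 3: Fika vs Dumpling House — 3–4, Dumpling House advances.
Round 4: Dumpling House vs Harvest — 4–3, Dumpling House advances.
Round 5: Dumpling House vs Ember — 6–1, Dumpling House advances.
Dumpling House survives the agenda.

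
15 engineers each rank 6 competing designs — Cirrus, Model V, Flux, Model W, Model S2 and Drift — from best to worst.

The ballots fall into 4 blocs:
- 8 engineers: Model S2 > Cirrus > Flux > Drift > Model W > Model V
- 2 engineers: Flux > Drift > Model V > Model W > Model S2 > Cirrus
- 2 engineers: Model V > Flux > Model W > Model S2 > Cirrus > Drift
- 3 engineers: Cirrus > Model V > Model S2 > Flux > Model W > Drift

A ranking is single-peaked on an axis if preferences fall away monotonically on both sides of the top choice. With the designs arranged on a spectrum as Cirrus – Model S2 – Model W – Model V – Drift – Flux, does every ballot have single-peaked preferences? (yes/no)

no

Axis positions: Cirrus=1, Model S2=2, Model W=3, Model V=4, Drift=5, Flux=6.
Bloc 1: ranking walks positions 2-1-6-5-3-4; Flux is ranked above Model W even though Model W lies between Flux and the peak Model S2 on the axis — preferences dip and rise again. Not single-peaked.
Bloc 2 (peak Flux at position 6): ranking walks positions 6-5-4-3-2-1, expanding outward from the peak — single-peaked.
Bloc 3: ranking walks positions 4-6-3-2-1-5; Flux is ranked above Drift even though Drift lies between Flux and the peak Model V on the axis — preferences dip and rise again. Not single-peaked.
Bloc 4: ranking walks positions 1-4-2-6-3-5; Model V is ranked above Model S2 even though Model S2 lies between Model V and the peak Cirrus on the axis — preferences dip and rise again. Not single-peaked.
Bloc 1 violates single-peakedness, so the profile is not single-peaked on this axis.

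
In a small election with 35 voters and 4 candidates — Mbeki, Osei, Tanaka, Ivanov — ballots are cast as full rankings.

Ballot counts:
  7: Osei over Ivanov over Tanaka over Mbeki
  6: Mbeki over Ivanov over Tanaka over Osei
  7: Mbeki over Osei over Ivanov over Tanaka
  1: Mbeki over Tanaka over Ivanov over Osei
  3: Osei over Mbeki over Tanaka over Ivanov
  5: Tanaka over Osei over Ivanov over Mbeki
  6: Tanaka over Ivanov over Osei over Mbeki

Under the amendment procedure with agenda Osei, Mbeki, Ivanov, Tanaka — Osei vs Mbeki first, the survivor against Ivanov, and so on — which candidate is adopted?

Round 1: Osei vs Mbeki — 21–14, Osei advances.
Round 2: Osei vs Ivanov — 22–13, Osei advances.
Round 3: Osei vs Tanaka — 17–18, Tanaka advances.
The agenda winner is Tanaka.

Tanaka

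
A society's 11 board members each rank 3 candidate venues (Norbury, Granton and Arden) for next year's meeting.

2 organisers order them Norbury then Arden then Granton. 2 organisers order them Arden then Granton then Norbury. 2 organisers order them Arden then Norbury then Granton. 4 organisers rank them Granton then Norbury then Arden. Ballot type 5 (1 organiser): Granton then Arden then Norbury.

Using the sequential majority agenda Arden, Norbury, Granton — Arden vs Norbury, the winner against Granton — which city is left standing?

Round 1: Arden vs Norbury — 5–6, Norbury advances.
Round 2: Norbury vs Granton — 4–7, Granton advances.
The agenda winner is Granton.

Granton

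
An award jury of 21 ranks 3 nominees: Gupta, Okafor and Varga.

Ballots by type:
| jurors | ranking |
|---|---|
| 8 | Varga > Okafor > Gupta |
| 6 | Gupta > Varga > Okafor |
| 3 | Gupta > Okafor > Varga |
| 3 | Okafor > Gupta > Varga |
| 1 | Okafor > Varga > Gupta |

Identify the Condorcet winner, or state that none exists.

none

Pairwise majorities:
Gupta vs Okafor: Okafor, 12–9.
Gupta–Varga: Gupta 12–9.
Okafor vs Varga: Varga wins 14–7.
Every nominee loses at least once (Gupta loses to Okafor; Okafor loses to Varga; Varga loses to Gupta). The majority relation contains the cycle Gupta → Varga → Okafor → Gupta, so there is no Condorcet winner.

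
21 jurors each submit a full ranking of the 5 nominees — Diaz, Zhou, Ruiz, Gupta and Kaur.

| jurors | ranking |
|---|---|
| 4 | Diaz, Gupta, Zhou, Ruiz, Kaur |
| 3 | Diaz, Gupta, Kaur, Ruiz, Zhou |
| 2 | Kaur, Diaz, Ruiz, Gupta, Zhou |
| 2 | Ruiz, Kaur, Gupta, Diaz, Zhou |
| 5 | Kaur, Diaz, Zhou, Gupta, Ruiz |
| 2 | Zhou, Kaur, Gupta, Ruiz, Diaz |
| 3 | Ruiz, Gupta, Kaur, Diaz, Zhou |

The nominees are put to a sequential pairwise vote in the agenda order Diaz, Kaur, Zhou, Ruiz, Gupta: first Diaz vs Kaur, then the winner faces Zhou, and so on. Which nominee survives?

Round 1: Diaz vs Kaur — 7–14, Kaur advances.
Round 2: Kaur vs Zhou — 15–6, Kaur advances.
Round 3: Kaur vs Ruiz — 12–9, Kaur advances.
Round 4: Kaur vs Gupta — 11–10, Kaur advances.
The agenda winner is Kaur.

Kaur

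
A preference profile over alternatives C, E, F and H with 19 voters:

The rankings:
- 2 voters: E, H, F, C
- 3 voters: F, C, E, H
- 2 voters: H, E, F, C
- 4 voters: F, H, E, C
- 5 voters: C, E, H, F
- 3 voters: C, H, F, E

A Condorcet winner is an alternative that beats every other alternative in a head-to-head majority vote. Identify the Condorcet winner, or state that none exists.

none

Pairwise majorities:
C vs E: C preferred on 3+5+3 = 11 ballots; C wins 11–8.
C vs F: 5+3 = 8 for C, 11 for F — F by 11–8.
C vs H: C is ranked higher on 3+5+3 = 11 ballots, H on 8. C wins 11–8.
E vs F: E preferred on 2+2+5 = 9 ballots; F wins 10–9.
E vs H: E preferred on 2+3+5 = 10 ballots; E wins 10–9.
F vs H: F preferred on 3+4 = 7 ballots; H wins 12–7.
Every alternative loses at least once (C loses to F; E loses to C; F loses to H; H loses to C). The majority relation contains the cycle C > H > F > C, so there is no Condorcet winner.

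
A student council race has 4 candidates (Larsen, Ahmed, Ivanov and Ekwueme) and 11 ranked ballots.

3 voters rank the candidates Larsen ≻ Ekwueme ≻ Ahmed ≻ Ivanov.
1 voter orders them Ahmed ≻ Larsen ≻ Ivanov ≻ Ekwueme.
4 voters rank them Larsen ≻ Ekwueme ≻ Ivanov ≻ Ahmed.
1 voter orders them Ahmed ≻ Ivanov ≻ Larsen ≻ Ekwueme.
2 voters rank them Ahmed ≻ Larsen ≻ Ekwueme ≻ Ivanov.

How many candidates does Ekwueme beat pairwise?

2

Ekwueme against each rival (11 voters):
Ekwueme vs Larsen: 0 to 11, Larsen.
Ekwueme vs Ahmed: 3+4 = 7 for Ekwueme, 4 for Ahmed — Ekwueme by 7–4.
Ekwueme–Ivanov: Ekwueme 9–2.
Ekwueme beats Ahmed, Ivanov; loses to Larsen — 2 pairwise wins.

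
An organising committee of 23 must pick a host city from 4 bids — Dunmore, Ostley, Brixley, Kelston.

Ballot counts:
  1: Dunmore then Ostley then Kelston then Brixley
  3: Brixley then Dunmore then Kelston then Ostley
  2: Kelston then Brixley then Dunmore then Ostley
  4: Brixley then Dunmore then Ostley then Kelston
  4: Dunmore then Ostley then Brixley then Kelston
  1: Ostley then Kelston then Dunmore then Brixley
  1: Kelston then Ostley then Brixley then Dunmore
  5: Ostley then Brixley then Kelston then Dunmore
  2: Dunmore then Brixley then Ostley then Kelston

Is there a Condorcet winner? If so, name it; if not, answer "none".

none

Check each pair by majority over 23 ballots:
Dunmore vs Ostley: Dunmore wins 16–7.
Dunmore vs Brixley: Dunmore is ranked higher on 1+4+1+2 = 8 ballots, Brixley on 15. Brixley wins 15–8.
Dunmore vs Kelston: Dunmore wins 14–9.
Ostley–Brixley: Ostley 12–11.
Ostley–Kelston: Ostley 17–6.
Brixley–Kelston: Brixley 18–5.
Each city drops at least one matchup (Dunmore loses to Brixley; Ostley loses to Dunmore; Brixley loses to Ostley; Kelston loses to Dunmore); the cycle Dunmore > Ostley > Brixley > Dunmore rules out a Condorcet winner.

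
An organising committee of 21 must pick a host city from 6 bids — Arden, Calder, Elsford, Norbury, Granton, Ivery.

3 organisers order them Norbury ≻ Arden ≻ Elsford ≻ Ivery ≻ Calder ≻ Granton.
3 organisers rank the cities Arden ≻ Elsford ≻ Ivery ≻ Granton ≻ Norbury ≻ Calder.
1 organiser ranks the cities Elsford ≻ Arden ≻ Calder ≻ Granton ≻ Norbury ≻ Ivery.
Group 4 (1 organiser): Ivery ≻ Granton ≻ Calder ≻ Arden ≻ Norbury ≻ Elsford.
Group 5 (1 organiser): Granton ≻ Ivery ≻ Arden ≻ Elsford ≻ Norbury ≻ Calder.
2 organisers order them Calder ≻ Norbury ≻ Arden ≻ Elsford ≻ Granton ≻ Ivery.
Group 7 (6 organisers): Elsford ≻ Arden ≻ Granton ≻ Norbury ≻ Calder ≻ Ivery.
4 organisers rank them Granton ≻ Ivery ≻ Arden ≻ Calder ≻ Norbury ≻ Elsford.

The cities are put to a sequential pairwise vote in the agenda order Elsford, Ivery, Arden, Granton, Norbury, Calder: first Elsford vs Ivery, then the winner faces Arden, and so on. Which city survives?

Round 1: Elsford vs Ivery — 15–6, Elsford advances.
Round 2: Elsford vs Arden — 7–14, Arden advances.
Round 3: Arden vs Granton — 15–6, Arden advances.
Round 4: Arden vs Norbury — 16–5, Arden advances.
Round 5: Arden vs Calder — 18–3, Arden advances.
Arden survives the agenda.

Arden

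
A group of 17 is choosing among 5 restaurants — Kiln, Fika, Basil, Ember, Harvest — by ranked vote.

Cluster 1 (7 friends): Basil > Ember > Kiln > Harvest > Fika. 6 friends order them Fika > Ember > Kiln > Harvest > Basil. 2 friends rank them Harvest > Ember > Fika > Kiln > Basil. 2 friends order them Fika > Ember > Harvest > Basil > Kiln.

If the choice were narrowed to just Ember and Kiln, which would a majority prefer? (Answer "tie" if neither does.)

Ember

Ballots ranking Ember above Kiln: 7 + 6 + 2 + 2 = 17.
Ballots ranking Kiln above Ember: 17 − 17 = 0.
Ember wins the head-to-head 17–0.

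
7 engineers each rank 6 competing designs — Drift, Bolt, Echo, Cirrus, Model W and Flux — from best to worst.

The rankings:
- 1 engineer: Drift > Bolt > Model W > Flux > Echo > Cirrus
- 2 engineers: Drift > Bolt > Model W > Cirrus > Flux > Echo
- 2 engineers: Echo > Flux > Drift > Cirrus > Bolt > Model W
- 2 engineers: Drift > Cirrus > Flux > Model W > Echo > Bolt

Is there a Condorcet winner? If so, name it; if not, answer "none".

Drift

Check each pair by majority over 7 ballots:
Drift–Bolt: Drift 7–0.
Drift vs Echo: Drift wins 5–2.
Drift vs Cirrus: Drift wins 7–0.
Drift vs Model W: Drift, 7–0.
Drift vs Flux: Drift wins 5–2.
Bolt–Echo: Echo 4–3.
Bolt–Cirrus: Cirrus 4–3.
Bolt vs Model W: Bolt wins 5–2.
Bolt vs Flux: Flux wins 4–3.
Echo vs Cirrus: Cirrus, 4–3.
Echo vs Model W: Model W wins 5–2.
Echo–Flux: Flux 5–2.
Cirrus vs Model W: Cirrus, 4–3.
Cirrus–Flux: Cirrus 4–3.
Model W–Flux: Flux 4–3.
Drift beats each of Bolt, Echo, Cirrus, Model W, Flux — Drift is the Condorcet winner.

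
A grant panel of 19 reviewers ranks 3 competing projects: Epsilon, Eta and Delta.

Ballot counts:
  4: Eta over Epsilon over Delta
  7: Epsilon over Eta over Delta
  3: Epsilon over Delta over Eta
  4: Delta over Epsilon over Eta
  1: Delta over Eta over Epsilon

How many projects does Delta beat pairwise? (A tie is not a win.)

Delta against each rival (19 reviewers):
Delta vs Epsilon: Epsilon wins 14–5.
Delta vs Eta: 3+4+1 = 8 for Delta, 11 for Eta — Eta by 11–8.
Delta beats no one; loses to Epsilon, Eta — 0 pairwise wins.

0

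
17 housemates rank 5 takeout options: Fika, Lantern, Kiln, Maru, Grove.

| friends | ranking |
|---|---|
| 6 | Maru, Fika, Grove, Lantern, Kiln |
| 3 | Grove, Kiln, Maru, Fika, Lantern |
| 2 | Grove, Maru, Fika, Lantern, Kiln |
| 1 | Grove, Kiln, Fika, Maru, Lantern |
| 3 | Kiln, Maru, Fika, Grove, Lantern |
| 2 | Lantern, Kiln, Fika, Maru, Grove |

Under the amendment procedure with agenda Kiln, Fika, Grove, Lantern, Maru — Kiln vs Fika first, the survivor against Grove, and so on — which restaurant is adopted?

Maru

Round 1: Kiln vs Fika — 9–8, Kiln advances.
Round 2: Kiln vs Grove — 5–12, Grove advances.
Round 3: Grove vs Lantern — 15–2, Grove advances.
Round 4: Grove vs Maru — 6–11, Maru advances.
The agenda winner is Maru.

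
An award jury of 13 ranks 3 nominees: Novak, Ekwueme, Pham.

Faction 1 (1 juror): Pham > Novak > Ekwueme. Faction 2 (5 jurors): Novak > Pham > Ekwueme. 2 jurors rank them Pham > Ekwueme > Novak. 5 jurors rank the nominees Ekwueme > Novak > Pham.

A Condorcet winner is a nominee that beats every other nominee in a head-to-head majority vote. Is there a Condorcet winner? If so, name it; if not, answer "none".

Pairwise majorities:
Novak vs Ekwueme: Novak is ranked higher on 1+5 = 6 ballots, Ekwueme on 7. Ekwueme wins 7–6.
Novak vs Pham: Novak is ranked higher on 5+5 = 10 ballots, Pham on 3. Novak wins 10–3.
Ekwueme vs Pham: Ekwueme preferred on 5 ballots; Pham wins 8–5.
Every nominee loses at least once (Novak loses to Ekwueme; Ekwueme loses to Pham; Pham loses to Novak). The majority relation contains the cycle Novak beats Pham beats Ekwueme beats Novak, so there is no Condorcet winner.

none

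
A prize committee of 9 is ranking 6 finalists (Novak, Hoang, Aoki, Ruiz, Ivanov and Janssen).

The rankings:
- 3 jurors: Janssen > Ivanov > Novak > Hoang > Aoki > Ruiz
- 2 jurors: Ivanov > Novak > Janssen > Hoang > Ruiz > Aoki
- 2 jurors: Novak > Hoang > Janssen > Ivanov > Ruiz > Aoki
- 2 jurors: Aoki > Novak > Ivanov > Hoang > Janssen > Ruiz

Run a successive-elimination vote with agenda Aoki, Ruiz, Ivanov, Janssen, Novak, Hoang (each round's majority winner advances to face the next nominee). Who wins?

Round 1: Aoki vs Ruiz — 5–4, Aoki advances.
Round 2: Aoki vs Ivanov — 2–7, Ivanov advances.
Round 3: Ivanov vs Janssen — 4–5, Janssen advances.
Round 4: Janssen vs Novak — 3–6, Novak advances.
Round 5: Novak vs Hoang — 9–0, Novak advances.
The agenda winner is Novak.

Novak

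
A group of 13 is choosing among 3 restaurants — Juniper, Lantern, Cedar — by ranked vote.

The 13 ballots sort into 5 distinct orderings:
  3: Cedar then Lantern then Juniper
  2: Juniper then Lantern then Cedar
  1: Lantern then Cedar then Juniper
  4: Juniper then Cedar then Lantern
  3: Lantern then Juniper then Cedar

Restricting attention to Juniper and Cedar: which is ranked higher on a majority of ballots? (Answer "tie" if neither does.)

Juniper

Ballots ranking Juniper above Cedar: 2 + 4 + 3 = 9.
Ballots ranking Cedar above Juniper: 13 − 9 = 4.
Juniper wins the head-to-head 9–4.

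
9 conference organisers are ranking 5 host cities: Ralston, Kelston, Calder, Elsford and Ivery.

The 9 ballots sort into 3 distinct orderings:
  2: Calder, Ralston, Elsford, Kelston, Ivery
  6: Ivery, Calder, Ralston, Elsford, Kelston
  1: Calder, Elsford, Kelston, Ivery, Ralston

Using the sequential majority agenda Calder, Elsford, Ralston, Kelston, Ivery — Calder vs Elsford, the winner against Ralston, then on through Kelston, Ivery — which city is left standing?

Round 1: Calder vs Elsford — 9–0, Calder advances.
Round 2: Calder vs Ralston — 9–0, Calder advances.
Round 3: Calder vs Kelston — 9–0, Calder advances.
Round 4: Calder vs Ivery — 3–6, Ivery advances.
The agenda winner is Ivery.

Ivery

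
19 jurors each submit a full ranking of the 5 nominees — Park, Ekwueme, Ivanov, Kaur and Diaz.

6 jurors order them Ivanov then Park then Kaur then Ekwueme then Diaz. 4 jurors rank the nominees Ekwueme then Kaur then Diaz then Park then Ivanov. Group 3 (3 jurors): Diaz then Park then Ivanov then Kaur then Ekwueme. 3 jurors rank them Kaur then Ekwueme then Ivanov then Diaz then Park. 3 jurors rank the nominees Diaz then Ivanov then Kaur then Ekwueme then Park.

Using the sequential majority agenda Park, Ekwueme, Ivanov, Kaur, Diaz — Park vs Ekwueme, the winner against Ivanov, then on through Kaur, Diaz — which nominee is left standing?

Round 1: Park vs Ekwueme — 9–10, Ekwueme advances.
Round 2: Ekwueme vs Ivanov — 7–12, Ivanov advances.
Round 3: Ivanov vs Kaur — 12–7, Ivanov advances.
Round 4: Ivanov vs Diaz — 9–10, Diaz advances.
Diaz survives the agenda.

Diaz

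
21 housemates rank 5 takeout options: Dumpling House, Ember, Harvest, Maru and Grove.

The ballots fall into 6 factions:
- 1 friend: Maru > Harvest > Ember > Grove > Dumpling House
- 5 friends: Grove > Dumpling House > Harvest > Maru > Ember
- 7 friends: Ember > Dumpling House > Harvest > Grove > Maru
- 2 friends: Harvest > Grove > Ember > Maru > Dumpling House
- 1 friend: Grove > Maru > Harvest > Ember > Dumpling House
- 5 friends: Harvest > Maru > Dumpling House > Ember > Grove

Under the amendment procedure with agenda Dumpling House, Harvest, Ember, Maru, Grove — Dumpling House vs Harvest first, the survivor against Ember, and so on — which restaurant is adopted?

Round 1: Dumpling House vs Harvest — 12–9, Dumpling House advances.
Round 2: Dumpling House vs Ember — 10–11, Ember advances.
Round 3: Ember vs Maru — 9–12, Maru advances.
Round 4: Maru vs Grove — 6–15, Grove advances.
The agenda winner is Grove.

Grove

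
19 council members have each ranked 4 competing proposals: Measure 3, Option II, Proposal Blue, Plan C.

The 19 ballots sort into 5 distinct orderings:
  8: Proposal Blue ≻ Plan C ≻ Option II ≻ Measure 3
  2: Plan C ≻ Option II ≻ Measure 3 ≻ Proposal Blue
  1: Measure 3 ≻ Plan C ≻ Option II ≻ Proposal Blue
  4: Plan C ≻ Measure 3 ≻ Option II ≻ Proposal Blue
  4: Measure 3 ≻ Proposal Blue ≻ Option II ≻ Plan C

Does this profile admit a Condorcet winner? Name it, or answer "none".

none

Check each pair by majority over 19 ballots:
Measure 3 vs Option II: Option II wins 10–9.
Measure 3 vs Proposal Blue: Measure 3, 11–8.
Measure 3 vs Plan C: Plan C wins 14–5.
Option II vs Proposal Blue: Proposal Blue, 12–7.
Option II vs Plan C: Plan C, 15–4.
Proposal Blue–Plan C: Proposal Blue 12–7.
Each option drops at least one matchup (Measure 3 loses to Option II; Option II loses to Proposal Blue; Proposal Blue loses to Measure 3; Plan C loses to Proposal Blue); the cycle Measure 3 > Proposal Blue > Option II > Measure 3 rules out a Condorcet winner.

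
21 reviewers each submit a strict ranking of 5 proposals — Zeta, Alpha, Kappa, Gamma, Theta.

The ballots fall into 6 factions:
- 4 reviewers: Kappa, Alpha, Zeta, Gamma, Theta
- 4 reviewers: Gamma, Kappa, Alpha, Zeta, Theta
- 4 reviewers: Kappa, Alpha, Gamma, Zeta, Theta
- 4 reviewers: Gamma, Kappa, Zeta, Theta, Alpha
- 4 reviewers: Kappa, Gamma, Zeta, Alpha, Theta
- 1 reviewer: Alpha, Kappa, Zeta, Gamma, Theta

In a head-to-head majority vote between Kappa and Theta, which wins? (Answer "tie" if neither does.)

Ballots ranking Kappa above Theta: 4 + 4 + 4 + 4 + 4 + 1 = 21.
Ballots ranking Theta above Kappa: 21 − 21 = 0.
Kappa wins the head-to-head 21–0.

Kappa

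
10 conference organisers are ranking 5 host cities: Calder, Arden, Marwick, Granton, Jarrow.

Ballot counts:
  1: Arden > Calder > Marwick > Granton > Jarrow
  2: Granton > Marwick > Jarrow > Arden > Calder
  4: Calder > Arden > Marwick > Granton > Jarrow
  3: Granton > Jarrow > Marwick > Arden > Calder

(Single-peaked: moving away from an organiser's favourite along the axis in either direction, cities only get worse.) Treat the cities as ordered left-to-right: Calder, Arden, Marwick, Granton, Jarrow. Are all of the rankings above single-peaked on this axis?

yes

Axis positions: Calder=1, Arden=2, Marwick=3, Granton=4, Jarrow=5.
Bloc 1 (peak Arden at position 2): ranking walks positions 2-1-3-4-5, expanding outward from the peak — single-peaked.
Bloc 2 (peak Granton at position 4): ranking walks positions 4-3-5-2-1, expanding outward from the peak — single-peaked.
Bloc 3 (peak Calder at position 1): ranking walks positions 1-2-3-4-5, expanding outward from the peak — single-peaked.
Bloc 4 (peak Granton at position 4): ranking walks positions 4-5-3-2-1, expanding outward from the peak — single-peaked.
Every ranking is single-peaked on this axis.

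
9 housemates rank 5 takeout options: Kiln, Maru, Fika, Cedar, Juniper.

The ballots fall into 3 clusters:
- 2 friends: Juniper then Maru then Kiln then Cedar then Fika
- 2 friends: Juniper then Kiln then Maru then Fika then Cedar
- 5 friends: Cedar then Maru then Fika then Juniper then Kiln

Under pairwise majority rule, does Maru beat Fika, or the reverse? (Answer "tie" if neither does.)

Ballots ranking Maru above Fika: 2 + 2 + 5 = 9.
Ballots ranking Fika above Maru: 9 − 9 = 0.
Maru wins the head-to-head 9–0.

Maru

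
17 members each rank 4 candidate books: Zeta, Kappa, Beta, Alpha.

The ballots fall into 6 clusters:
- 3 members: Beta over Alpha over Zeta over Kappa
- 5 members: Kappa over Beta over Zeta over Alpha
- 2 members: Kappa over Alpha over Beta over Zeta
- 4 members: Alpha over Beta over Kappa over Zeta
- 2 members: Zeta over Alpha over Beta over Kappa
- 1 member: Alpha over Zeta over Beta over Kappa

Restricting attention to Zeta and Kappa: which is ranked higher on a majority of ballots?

Kappa

Ballots ranking Zeta above Kappa: 3 + 2 + 1 = 6.
Ballots ranking Kappa above Zeta: 17 − 6 = 11.
Kappa wins the head-to-head 11–6.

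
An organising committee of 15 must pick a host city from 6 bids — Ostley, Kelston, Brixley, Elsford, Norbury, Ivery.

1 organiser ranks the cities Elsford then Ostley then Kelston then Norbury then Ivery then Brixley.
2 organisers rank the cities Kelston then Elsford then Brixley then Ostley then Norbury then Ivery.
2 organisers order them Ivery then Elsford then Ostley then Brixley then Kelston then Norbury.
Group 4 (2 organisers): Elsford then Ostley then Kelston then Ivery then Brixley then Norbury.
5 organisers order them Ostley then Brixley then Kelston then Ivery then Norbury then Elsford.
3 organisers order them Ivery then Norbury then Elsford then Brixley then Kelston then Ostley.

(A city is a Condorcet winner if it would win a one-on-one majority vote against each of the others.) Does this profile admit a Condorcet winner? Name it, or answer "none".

none

Check each pair by majority over 15 ballots:
Ostley vs Kelston: Ostley preferred on 1+2+2+5 = 10 ballots; Ostley wins 10–5.
Ostley vs Brixley: Ostley is ranked higher on 1+2+2+5 = 10 ballots, Brixley on 5. Ostley wins 10–5.
Ostley vs Elsford: Ostley is ranked higher on 5 ballots, Elsford on 10. Elsford wins 10–5.
Ostley vs Norbury: Ostley preferred on 1+2+2+2+5 = 12 ballots; Ostley wins 12–3.
Ostley vs Ivery: 10 to 5, Ostley.
Kelston vs Brixley: 1+2+2 = 5 for Kelston, 10 for Brixley — Brixley by 10–5.
Kelston vs Elsford: Kelston preferred on 2+5 = 7 ballots; Elsford wins 8–7.
Kelston vs Norbury: Kelston is ranked higher on 1+2+2+2+5 = 12 ballots, Norbury on 3. Kelston wins 12–3.
Kelston vs Ivery: Kelston preferred on 1+2+2+5 = 10 ballots; Kelston wins 10–5.
Brixley vs Elsford: Brixley preferred on 5 ballots; Elsford wins 10–5.
Brixley vs Norbury: 11 to 4, Brixley.
Brixley vs Ivery: Brixley preferred on 2+5 = 7 ballots; Ivery wins 8–7.
Elsford vs Norbury: 7 to 8, Norbury.
Elsford vs Ivery: Elsford preferred on 1+2+2 = 5 ballots; Ivery wins 10–5.
Norbury vs Ivery: 3 to 12, Ivery.
Each city drops at least one matchup (Ostley loses to Elsford; Kelston loses to Ostley; Brixley loses to Ostley; Elsford loses to Norbury; Norbury loses to Ostley; Ivery loses to Ostley); the cycle Ostley beats Norbury beats Elsford beats Ostley rules out a Condorcet winner.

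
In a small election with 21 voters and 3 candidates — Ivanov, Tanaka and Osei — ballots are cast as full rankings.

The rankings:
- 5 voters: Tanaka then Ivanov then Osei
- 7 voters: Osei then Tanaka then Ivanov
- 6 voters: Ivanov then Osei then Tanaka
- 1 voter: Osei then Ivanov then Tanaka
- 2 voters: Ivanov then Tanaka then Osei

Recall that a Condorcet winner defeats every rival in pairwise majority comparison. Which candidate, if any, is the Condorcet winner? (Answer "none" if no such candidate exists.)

Check each pair by majority over 21 ballots:
Ivanov–Tanaka: Tanaka 12–9.
Ivanov–Osei: Ivanov 13–8.
Tanaka–Osei: Osei 14–7.
Every candidate loses at least once (Ivanov loses to Tanaka; Tanaka loses to Osei; Osei loses to Ivanov). The majority relation contains the cycle Ivanov beats Osei beats Tanaka beats Ivanov, so there is no Condorcet winner.

none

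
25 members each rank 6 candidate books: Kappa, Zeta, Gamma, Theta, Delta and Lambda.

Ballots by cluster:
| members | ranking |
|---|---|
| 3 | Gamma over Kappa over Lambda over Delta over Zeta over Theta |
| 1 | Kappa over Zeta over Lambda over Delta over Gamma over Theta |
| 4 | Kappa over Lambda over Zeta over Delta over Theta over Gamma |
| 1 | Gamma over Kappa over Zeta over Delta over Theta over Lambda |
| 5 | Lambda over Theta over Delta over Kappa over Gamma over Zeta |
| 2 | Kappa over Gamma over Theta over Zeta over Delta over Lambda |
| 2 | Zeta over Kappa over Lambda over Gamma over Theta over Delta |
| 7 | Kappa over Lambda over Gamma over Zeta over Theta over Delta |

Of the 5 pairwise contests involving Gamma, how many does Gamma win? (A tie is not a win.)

3

Gamma against each rival (25 members):
Gamma–Kappa: Kappa 21–4.
Gamma vs Zeta: Gamma wins 18–7.
Gamma vs Theta: 16 to 9, Gamma.
Gamma vs Delta: Gamma, 15–10.
Gamma vs Lambda: Lambda, 19–6.
Gamma beats Zeta, Theta, Delta; loses to Kappa, Lambda — 3 pairwise wins.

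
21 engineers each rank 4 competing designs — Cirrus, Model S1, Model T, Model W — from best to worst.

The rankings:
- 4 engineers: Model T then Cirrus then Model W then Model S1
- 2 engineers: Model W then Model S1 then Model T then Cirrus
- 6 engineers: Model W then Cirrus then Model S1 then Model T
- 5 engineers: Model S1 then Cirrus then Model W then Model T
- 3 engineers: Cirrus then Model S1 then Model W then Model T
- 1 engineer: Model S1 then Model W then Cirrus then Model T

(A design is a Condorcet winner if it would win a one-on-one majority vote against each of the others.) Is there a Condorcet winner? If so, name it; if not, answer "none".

Pairwise majorities:
Cirrus vs Model S1: Cirrus is ranked higher on 4+6+3 = 13 ballots, Model S1 on 8. Cirrus wins 13–8.
Cirrus vs Model T: 15 to 6, Cirrus.
Cirrus vs Model W: Cirrus, 12–9.
Model S1 vs Model T: 17 to 4, Model S1.
Model S1 vs Model W: Model S1 is ranked higher on 5+3+1 = 9 ballots, Model W on 12. Model W wins 12–9.
Model T vs Model W: 4 for Model T, 17 for Model W — Model W by 17–4.
Cirrus beats each of Model S1, Model T, Model W — Cirrus is the Condorcet winner.

Cirrus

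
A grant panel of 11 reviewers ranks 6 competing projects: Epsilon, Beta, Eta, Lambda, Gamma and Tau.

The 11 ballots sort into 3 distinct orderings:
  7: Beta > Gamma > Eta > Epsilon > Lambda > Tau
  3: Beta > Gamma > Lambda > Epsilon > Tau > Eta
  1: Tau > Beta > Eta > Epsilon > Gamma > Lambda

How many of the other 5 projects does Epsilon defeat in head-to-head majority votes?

2

Epsilon against each rival (11 reviewers):
Epsilon vs Beta: 0 for Epsilon, 11 for Beta — Beta by 11–0.
Epsilon vs Eta: Eta wins 8–3.
Epsilon vs Lambda: Epsilon, 8–3.
Epsilon vs Gamma: Gamma wins 10–1.
Epsilon vs Tau: Epsilon preferred on 7+3 = 10 ballots; Epsilon wins 10–1.
Epsilon beats Lambda, Tau; loses to Beta, Eta, Gamma — 2 pairwise wins.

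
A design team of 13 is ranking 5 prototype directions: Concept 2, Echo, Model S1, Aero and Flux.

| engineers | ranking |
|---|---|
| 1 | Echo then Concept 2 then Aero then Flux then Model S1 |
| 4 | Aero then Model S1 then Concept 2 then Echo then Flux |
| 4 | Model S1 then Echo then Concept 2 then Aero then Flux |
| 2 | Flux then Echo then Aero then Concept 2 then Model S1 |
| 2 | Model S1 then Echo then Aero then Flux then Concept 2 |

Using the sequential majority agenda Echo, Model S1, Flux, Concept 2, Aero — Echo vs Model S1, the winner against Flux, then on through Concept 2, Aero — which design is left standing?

Round 1: Echo vs Model S1 — 3–10, Model S1 advances.
Round 2: Model S1 vs Flux — 10–3, Model S1 advances.
Round 3: Model S1 vs Concept 2 — 10–3, Model S1 advances.
Round 4: Model S1 vs Aero — 6–7, Aero advances.
Aero survives the agenda.

Aero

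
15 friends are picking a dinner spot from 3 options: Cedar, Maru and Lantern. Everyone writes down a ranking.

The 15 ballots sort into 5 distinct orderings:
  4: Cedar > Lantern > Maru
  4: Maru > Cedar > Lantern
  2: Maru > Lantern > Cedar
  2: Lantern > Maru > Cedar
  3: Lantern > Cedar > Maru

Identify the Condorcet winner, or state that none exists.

Check each pair by majority over 15 ballots:
Cedar vs Maru: Cedar preferred on 4+3 = 7 ballots; Maru wins 8–7.
Cedar vs Lantern: 4+4 = 8 for Cedar, 7 for Lantern — Cedar by 8–7.
Maru vs Lantern: Lantern, 9–6.
Every restaurant loses at least once (Cedar loses to Maru; Maru loses to Lantern; Lantern loses to Cedar). The majority relation contains the cycle Cedar → Lantern → Maru → Cedar, so there is no Condorcet winner.

none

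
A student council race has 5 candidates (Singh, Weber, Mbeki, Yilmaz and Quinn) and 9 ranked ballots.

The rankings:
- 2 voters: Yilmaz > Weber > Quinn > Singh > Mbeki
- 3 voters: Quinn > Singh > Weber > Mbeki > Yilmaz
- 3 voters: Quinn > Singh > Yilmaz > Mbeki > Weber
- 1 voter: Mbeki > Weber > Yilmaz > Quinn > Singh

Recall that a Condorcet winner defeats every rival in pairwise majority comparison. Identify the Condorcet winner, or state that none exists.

Check each pair by majority over 9 ballots:
Singh vs Weber: 3+3 = 6 for Singh, 3 for Weber — Singh by 6–3.
Singh vs Mbeki: 2+3+3 = 8 for Singh, 1 for Mbeki — Singh by 8–1.
Singh–Yilmaz: Singh 6–3.
Singh vs Quinn: 0 to 9, Quinn.
Weber vs Mbeki: Weber, 5–4.
Weber vs Yilmaz: Yilmaz, 5–4.
Weber–Quinn: Quinn 6–3.
Mbeki–Yilmaz: Yilmaz 5–4.
Mbeki vs Quinn: Quinn, 8–1.
Yilmaz–Quinn: Quinn 6–3.
Quinn defeats every rival head-to-head and is the Condorcet winner.

Quinn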